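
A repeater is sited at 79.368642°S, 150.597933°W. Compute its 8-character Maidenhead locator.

Add 180° to longitude and 90° to latitude: 29.40207, 10.63136.
Field (20°×10°, letters A–R): lon ⌊29.40207/20⌋ = 1 → B; lat ⌊10.63136/10⌋ = 1 → B.
Square (2°×1°, digits 0–9): lon ⌊9.40207/2⌋ = 4; lat ⌊0.63136/1⌋ = 0.
Subsquare (5′×2.5′, letters a–x): lon ⌊1.40207/0.0833333⌋ = 16 → q; lat ⌊0.63136/0.0416667⌋ = 15 → p.
Extended square (30″×15″, digits 0–9): lon ⌊0.06873/0.00833333⌋ = 8; lat ⌊0.00636/0.00416667⌋ = 1.

BB40qp81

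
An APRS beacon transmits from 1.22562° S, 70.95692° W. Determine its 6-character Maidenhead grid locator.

FI48ms

Offset from 180°W / 90°S: lon 109.0431°, lat 88.7744°.
Field: 109.0431/20 → 5 → F, 88.7744/10 → 8 → I; chars FI.
Square: 9.0431/2 → 4, 8.7744/1 → 8; chars 48.
Subsquare: 1.0431/0.0833333 → 12 → m, 0.7744/0.0416667 → 18 → s; chars ms.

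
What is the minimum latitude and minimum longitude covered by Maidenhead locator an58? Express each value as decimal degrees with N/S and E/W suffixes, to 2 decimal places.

Field A=0, N=13: +0·20° lon, +13·10° lat → SW at lon -180°, lat 40°.
Square 5, 8: +5·2° lon, +8·1° lat → SW at lon -170°, lat 48°.
latitude 48.00° N, longitude 170.00° W.

48.00° N, 170.00° W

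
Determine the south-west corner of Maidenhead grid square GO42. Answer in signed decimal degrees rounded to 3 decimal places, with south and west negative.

Field G=6, O=14: +6·20° lon, +14·10° lat → SW at lon -60°, lat 50°.
Square 4, 2: +4·2° lon, +2·1° lat → SW at lon -52°, lat 52°.
latitude 52.000, longitude -52.000.

52.000, -52.000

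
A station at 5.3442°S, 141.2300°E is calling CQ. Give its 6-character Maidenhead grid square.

QI04op

Add 180° to longitude and 90° to latitude: 321.2300, 84.6558.
Field: lon ⌊321.2300/20⌋ = 16 → Q; lat ⌊84.6558/10⌋ = 8 → I.
Square: lon ⌊1.2300/2⌋ = 0; lat ⌊4.6558/1⌋ = 4.
Subsquare: lon ⌊1.2300/0.0833333⌋ = 14 → o; lat ⌊0.6558/0.0416667⌋ = 15 → p.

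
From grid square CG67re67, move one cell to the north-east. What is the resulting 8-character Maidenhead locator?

Longitude extended square 6; +1 → 7.
Latitude extended square 7; +1 → 8.

CG67re78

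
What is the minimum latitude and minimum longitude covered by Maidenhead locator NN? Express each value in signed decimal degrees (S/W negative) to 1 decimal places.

40.0, 80.0

Field N=13, N=13: +13·20° lon, +13·10° lat → SW at lon 80°, lat 40°.
latitude 40.0, longitude 80.0.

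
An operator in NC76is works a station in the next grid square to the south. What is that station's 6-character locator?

Latitude subsquare s = 18; −1 → 17 = r.
The longitude characters are unchanged.

NC76ir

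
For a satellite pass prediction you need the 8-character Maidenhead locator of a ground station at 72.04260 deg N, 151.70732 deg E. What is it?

QQ52ub40

Shift to the Maidenhead origin (180°W, 90°S): lon 331.70732, lat 162.04260.
Field: lon ⌊331.70732/20⌋ = 16 → Q; lat ⌊162.04260/10⌋ = 16 → Q.
Square: lon ⌊11.70732/2⌋ = 5; lat ⌊2.04260/1⌋ = 2.
Subsquare: lon ⌊1.70732/0.0833333⌋ = 20 → u; lat ⌊0.04260/0.0416667⌋ = 1 → b.
Extended square: lon ⌊0.04065/0.00833333⌋ = 4; lat ⌊0.00093/0.00416667⌋ = 0.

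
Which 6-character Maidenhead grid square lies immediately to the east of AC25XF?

AC35af

Longitude subsquare x = 23; +1 → 24, wraps to 0 = a, carry into square.
Longitude square 2; +1 → 3.
The latitude characters are unchanged.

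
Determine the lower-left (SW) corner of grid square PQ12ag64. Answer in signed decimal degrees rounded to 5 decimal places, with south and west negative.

Field P=15, Q=16: +15·20° lon, +16·10° lat → SW at lon 120°, lat 70°.
Square 1, 2: +1·2° lon, +2·1° lat → SW at lon 122°, lat 72°.
Subsquare a=0, g=6: +0·0.0833333° lon, +6·0.0416667° lat → SW at lon 122°, lat 72.25°.
Extended square 6, 4: +6·0.00833333° lon, +4·0.00416667° lat → SW at lon 122.05°, lat 72.2667°.
latitude 72.26667, longitude 122.05000.

72.26667, 122.05000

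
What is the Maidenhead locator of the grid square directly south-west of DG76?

DG65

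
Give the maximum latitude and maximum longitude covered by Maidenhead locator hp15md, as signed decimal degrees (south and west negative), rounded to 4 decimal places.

Field H=7, P=15: +7·20° lon, +15·10° lat → SW at lon -40°, lat 60°.
Square 1, 5: +1·2° lon, +5·1° lat → SW at lon -38°, lat 65°.
Subsquare m=12, d=3: +12·0.0833333° lon, +3·0.0416667° lat → SW at lon -37°, lat 65.125°.
Cell spans 0.0833333° lon × 0.0416667° lat. NE corner is SW corner plus one full cell.
latitude 65.1667, longitude -36.9167.

65.1667, -36.9167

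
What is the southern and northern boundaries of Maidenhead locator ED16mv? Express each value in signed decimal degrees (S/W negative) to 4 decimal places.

-53.1250, -53.0833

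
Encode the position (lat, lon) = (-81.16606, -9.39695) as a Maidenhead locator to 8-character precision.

IA58hu20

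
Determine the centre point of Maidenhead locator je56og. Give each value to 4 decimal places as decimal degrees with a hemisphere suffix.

43.7292° S, 11.2083° E

Field J=9, E=4: +9·20° lon, +4·10° lat → SW at lon 0°, lat -50°.
Square 5, 6: +5·2° lon, +6·1° lat → SW at lon 10°, lat -44°.
Subsquare o=14, g=6: +14·0.0833333° lon, +6·0.0416667° lat → SW at lon 11.1667°, lat -43.75°.
Cell spans 0.0833333° lon × 0.0416667° lat. Centre is SW corner plus half of each.
latitude 43.7292° S, longitude 11.2083° E.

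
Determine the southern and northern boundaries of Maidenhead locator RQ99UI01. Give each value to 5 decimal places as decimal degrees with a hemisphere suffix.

Field R=17, Q=16: +17·20° lon, +16·10° lat → SW at lon 160°, lat 70°.
Square 9, 9: +9·2° lon, +9·1° lat → SW at lon 178°, lat 79°.
Subsquare u=20, i=8: +20·0.0833333° lon, +8·0.0416667° lat → SW at lon 179.667°, lat 79.3333°.
Extended square 0, 1: +0·0.00833333° lon, +1·0.00416667° lat → SW at lon 179.667°, lat 79.3375°.
Cell spans 0.00833333° lon × 0.00416667° lat.
south 79.33750° N, north 79.34167° N.

79.33750° N, 79.34167° N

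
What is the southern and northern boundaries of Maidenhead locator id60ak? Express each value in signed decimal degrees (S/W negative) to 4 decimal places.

-59.5833, -59.5417

Field I=8, D=3: +8·20° lon, +3·10° lat → SW at lon -20°, lat -60°.
Square 6, 0: +6·2° lon, +0·1° lat → SW at lon -8°, lat -60°.
Subsquare a=0, k=10: +0·0.0833333° lon, +10·0.0416667° lat → SW at lon -8°, lat -59.5833°.
Cell spans 0.0833333° lon × 0.0416667° lat.
south -59.5833, north -59.5417.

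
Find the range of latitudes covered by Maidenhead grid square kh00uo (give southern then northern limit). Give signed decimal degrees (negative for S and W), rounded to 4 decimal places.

-19.4167, -19.3750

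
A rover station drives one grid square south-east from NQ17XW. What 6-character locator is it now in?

Longitude subsquare x = 23; +1 → 24, wraps to 0 = a, carry into square.
Longitude square 1; +1 → 2.
Latitude subsquare w = 22; −1 → 21 = v.

NQ27av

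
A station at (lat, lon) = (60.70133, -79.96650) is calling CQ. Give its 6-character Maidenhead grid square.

FP00aq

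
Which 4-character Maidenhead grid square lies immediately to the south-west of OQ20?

Longitude square 2; −1 → 1.
Latitude square 0; −1 → -1, wraps to 9, carry into field.
Latitude field Q = 16; −1 → 15 = P.

OP19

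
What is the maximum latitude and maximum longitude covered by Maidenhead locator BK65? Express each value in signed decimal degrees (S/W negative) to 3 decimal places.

Field B=1, K=10: +1·20° lon, +10·10° lat → SW at lon -160°, lat 10°.
Square 6, 5: +6·2° lon, +5·1° lat → SW at lon -148°, lat 15°.
Cell spans 2° lon × 1° lat. NE corner is SW corner plus one full cell.
latitude 16.000, longitude -146.000.

16.000, -146.000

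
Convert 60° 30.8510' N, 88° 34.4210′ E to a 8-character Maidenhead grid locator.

NP40gm83

Offset from 180°W / 90°S: lon 268.57368°, lat 150.51418°.
Field: 268.57368/20 → 13 → N, 150.51418/10 → 15 → P; chars NP.
Square: 8.57368/2 → 4, 0.51418/1 → 0; chars 40.
Subsquare: 0.57368/0.0833333 → 6 → g, 0.51418/0.0416667 → 12 → m; chars gm.
Extended square: 0.07368/0.00833333 → 8, 0.01418/0.00416667 → 3; chars 83.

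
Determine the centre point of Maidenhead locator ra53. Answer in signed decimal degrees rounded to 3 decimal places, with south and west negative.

-86.500, 171.000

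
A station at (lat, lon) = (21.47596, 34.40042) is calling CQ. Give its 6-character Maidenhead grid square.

Offset from 180°W / 90°S: lon 214.4004°, lat 111.4760°.
Field: lon ⌊214.4004/20⌋ = 10 → K; lat ⌊111.4760/10⌋ = 11 → L.
Square: lon ⌊14.4004/2⌋ = 7; lat ⌊1.4760/1⌋ = 1.
Subsquare: lon ⌊0.4004/0.0833333⌋ = 4 → e; lat ⌊0.4760/0.0416667⌋ = 11 → l.

KL71el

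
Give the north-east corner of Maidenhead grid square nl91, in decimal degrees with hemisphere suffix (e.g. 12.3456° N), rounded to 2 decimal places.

22.00° N, 100.00° E

Field N=13, L=11: +13·20° lon, +11·10° lat → SW at lon 80°, lat 20°.
Square 9, 1: +9·2° lon, +1·1° lat → SW at lon 98°, lat 21°.
Cell spans 2° lon × 1° lat. NE corner is SW corner plus one full cell.
latitude 22.00° N, longitude 100.00° E.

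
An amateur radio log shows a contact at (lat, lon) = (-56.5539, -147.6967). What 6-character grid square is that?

BD63dk

Add 180° to longitude and 90° to latitude: 32.3033, 33.4461.
Field: 32.3033/20 → 1 → B, 33.4461/10 → 3 → D; chars BD.
Square: 12.3033/2 → 6, 3.4461/1 → 3; chars 63.
Subsquare: 0.3033/0.0833333 → 3 → d, 0.4461/0.0416667 → 10 → k; chars dk.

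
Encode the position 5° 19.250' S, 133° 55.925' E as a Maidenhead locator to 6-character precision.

PI64xq

Shift to the Maidenhead origin (180°W, 90°S): lon 313.9321, lat 84.6792.
Field (20°×10°, letters A–R): 313.9321/20 → 15 → P, 84.6792/10 → 8 → I; chars PI.
Square (2°×1°, digits 0–9): 13.9321/2 → 6, 4.6792/1 → 4; chars 64.
Subsquare (5′×2.5′, letters a–x): 1.9321/0.0833333 → 23 → x, 0.6792/0.0416667 → 16 → q; chars xq.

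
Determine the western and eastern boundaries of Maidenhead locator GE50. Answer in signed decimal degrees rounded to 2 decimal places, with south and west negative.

Field G=6, E=4: +6·20° lon, +4·10° lat → SW at lon -60°, lat -50°.
Square 5, 0: +5·2° lon, +0·1° lat → SW at lon -50°, lat -50°.
Cell spans 2° lon × 1° lat.
west -50.00, east -48.00.

-50.00, -48.00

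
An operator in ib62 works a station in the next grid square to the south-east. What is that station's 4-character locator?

Longitude square 6; +1 → 7.
Latitude square 2; −1 → 1.

IB71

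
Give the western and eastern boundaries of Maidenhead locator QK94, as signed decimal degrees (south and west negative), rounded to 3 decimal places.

Field Q=16, K=10: +16·20° lon, +10·10° lat → SW at lon 140°, lat 10°.
Square 9, 4: +9·2° lon, +4·1° lat → SW at lon 158°, lat 14°.
Cell spans 2° lon × 1° lat.
west 158.000, east 160.000.

158.000, 160.000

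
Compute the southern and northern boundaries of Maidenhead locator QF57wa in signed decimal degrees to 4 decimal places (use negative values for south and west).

-33.0000, -32.9583

Field Q=16, F=5: +16·20° lon, +5·10° lat → SW at lon 140°, lat -40°.
Square 5, 7: +5·2° lon, +7·1° lat → SW at lon 150°, lat -33°.
Subsquare w=22, a=0: +22·0.0833333° lon, +0·0.0416667° lat → SW at lon 151.833°, lat -33°.
Cell spans 0.0833333° lon × 0.0416667° lat.
south -33.0000, north -32.9583.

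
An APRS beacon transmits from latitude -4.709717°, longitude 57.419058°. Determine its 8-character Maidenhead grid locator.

LI85rg09

Offset from 180°W / 90°S: lon 237.41906°, lat 85.29028°.
Field (20°×10°, letters A–R): lon ⌊237.41906/20⌋ = 11 → L; lat ⌊85.29028/10⌋ = 8 → I.
Square (2°×1°, digits 0–9): lon ⌊17.41906/2⌋ = 8; lat ⌊5.29028/1⌋ = 5.
Subsquare (5′×2.5′, letters a–x): lon ⌊1.41906/0.0833333⌋ = 17 → r; lat ⌊0.29028/0.0416667⌋ = 6 → g.
Extended square (30″×15″, digits 0–9): lon ⌊0.00239/0.00833333⌋ = 0; lat ⌊0.04028/0.00416667⌋ = 9.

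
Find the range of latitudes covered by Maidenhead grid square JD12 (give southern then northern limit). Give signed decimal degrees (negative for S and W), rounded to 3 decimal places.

-58.000, -57.000

Field J=9, D=3: +9·20° lon, +3·10° lat → SW at lon 0°, lat -60°.
Square 1, 2: +1·2° lon, +2·1° lat → SW at lon 2°, lat -58°.
Cell spans 2° lon × 1° lat.
south -58.000, north -57.000.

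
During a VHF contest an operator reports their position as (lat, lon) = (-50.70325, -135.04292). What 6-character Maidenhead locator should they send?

CD29lh

Shift to the Maidenhead origin (180°W, 90°S): lon 44.9571, lat 39.2968.
Field: lon ⌊44.9571/20⌋ = 2 → C; lat ⌊39.2968/10⌋ = 3 → D.
Square: lon ⌊4.9571/2⌋ = 2; lat ⌊9.2968/1⌋ = 9.
Subsquare: lon ⌊0.9571/0.0833333⌋ = 11 → l; lat ⌊0.2968/0.0416667⌋ = 7 → h.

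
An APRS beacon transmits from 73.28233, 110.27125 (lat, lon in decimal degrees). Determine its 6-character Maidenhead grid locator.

OQ53dg

Shift to the Maidenhead origin (180°W, 90°S): lon 290.2713, lat 163.2823.
Field: 290.2713/20 → 14 → O, 163.2823/10 → 16 → Q; chars OQ.
Square: 10.2713/2 → 5, 3.2823/1 → 3; chars 53.
Subsquare: 0.2713/0.0833333 → 3 → d, 0.2823/0.0416667 → 6 → g; chars dg.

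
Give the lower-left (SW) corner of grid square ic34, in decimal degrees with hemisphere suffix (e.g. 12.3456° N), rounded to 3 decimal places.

66.000° S, 14.000° W

Field I=8, C=2: +8·20° lon, +2·10° lat → SW at lon -20°, lat -70°.
Square 3, 4: +3·2° lon, +4·1° lat → SW at lon -14°, lat -66°.
latitude 66.000° S, longitude 14.000° W.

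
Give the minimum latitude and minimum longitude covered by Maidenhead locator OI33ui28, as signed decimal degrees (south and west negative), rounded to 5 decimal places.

Field O=14, I=8: +14·20° lon, +8·10° lat → SW at lon 100°, lat -10°.
Square 3, 3: +3·2° lon, +3·1° lat → SW at lon 106°, lat -7°.
Subsquare u=20, i=8: +20·0.0833333° lon, +8·0.0416667° lat → SW at lon 107.667°, lat -6.66667°.
Extended square 2, 8: +2·0.00833333° lon, +8·0.00416667° lat → SW at lon 107.683°, lat -6.63333°.
latitude -6.63333, longitude 107.68333.

-6.63333, 107.68333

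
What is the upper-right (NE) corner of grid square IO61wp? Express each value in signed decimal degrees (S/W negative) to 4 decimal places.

Field I=8, O=14: +8·20° lon, +14·10° lat → SW at lon -20°, lat 50°.
Square 6, 1: +6·2° lon, +1·1° lat → SW at lon -8°, lat 51°.
Subsquare w=22, p=15: +22·0.0833333° lon, +15·0.0416667° lat → SW at lon -6.16667°, lat 51.625°.
Cell spans 0.0833333° lon × 0.0416667° lat. NE corner is SW corner plus one full cell.
latitude 51.6667, longitude -6.0833.

51.6667, -6.0833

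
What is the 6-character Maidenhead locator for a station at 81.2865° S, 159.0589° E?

QA98mr

Add 180° to longitude and 90° to latitude: 339.0589, 8.7135.
Field: lon ⌊339.0589/20⌋ = 16 → Q; lat ⌊8.7135/10⌋ = 0 → A.
Square: lon ⌊19.0589/2⌋ = 9; lat ⌊8.7135/1⌋ = 8.
Subsquare: lon ⌊1.0589/0.0833333⌋ = 12 → m; lat ⌊0.7135/0.0416667⌋ = 17 → r.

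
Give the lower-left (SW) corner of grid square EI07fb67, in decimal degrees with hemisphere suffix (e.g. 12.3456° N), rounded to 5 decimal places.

Field E=4, I=8: +4·20° lon, +8·10° lat → SW at lon -100°, lat -10°.
Square 0, 7: +0·2° lon, +7·1° lat → SW at lon -100°, lat -3°.
Subsquare f=5, b=1: +5·0.0833333° lon, +1·0.0416667° lat → SW at lon -99.5833°, lat -2.95833°.
Extended square 6, 7: +6·0.00833333° lon, +7·0.00416667° lat → SW at lon -99.5333°, lat -2.92917°.
latitude 2.92917° S, longitude 99.53333° W.

2.92917° S, 99.53333° W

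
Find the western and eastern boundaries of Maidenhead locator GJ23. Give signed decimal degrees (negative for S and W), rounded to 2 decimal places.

-56.00, -54.00

Field G=6, J=9: +6·20° lon, +9·10° lat → SW at lon -60°, lat 0°.
Square 2, 3: +2·2° lon, +3·1° lat → SW at lon -56°, lat 3°.
Cell spans 2° lon × 1° lat.
west -56.00, east -54.00.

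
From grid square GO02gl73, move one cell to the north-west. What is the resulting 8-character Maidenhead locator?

GO02gl64

Longitude extended square 7; −1 → 6.
Latitude extended square 3; +1 → 4.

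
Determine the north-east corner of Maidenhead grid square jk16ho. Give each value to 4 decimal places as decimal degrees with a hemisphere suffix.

16.6250° N, 2.6667° E

Field J=9, K=10: +9·20° lon, +10·10° lat → SW at lon 0°, lat 10°.
Square 1, 6: +1·2° lon, +6·1° lat → SW at lon 2°, lat 16°.
Subsquare h=7, o=14: +7·0.0833333° lon, +14·0.0416667° lat → SW at lon 2.58333°, lat 16.5833°.
Cell spans 0.0833333° lon × 0.0416667° lat. NE corner is SW corner plus one full cell.
latitude 16.6250° N, longitude 2.6667° E.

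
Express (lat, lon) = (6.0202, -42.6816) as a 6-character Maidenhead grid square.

Shift to the Maidenhead origin (180°W, 90°S): lon 137.3184, lat 96.0202.
Field: 137.3184/20 → 6 → G, 96.0202/10 → 9 → J; chars GJ.
Square: 17.3184/2 → 8, 6.0202/1 → 6; chars 86.
Subsquare: 1.3184/0.0833333 → 15 → p, 0.0202/0.0416667 → 0 → a; chars pa.

GJ86pa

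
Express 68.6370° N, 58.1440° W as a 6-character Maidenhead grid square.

GP08wp

Shift to the Maidenhead origin (180°W, 90°S): lon 121.8560, lat 158.6370.
Field: 121.8560/20 → 6 → G, 158.6370/10 → 15 → P; chars GP.
Square: 1.8560/2 → 0, 8.6370/1 → 8; chars 08.
Subsquare: 1.8560/0.0833333 → 22 → w, 0.6370/0.0416667 → 15 → p; chars wp.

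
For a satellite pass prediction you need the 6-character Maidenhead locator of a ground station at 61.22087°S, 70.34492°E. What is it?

MC58es

Shift to the Maidenhead origin (180°W, 90°S): lon 250.3449, lat 28.7791.
Field: 250.3449/20 → 12 → M, 28.7791/10 → 2 → C; chars MC.
Square: 10.3449/2 → 5, 8.7791/1 → 8; chars 58.
Subsquare: 0.3449/0.0833333 → 4 → e, 0.7791/0.0416667 → 18 → s; chars es.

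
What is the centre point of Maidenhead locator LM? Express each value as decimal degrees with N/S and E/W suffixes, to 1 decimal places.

35.0° N, 50.0° E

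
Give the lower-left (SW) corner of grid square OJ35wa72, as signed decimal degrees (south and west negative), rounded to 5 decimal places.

Field O=14, J=9: +14·20° lon, +9·10° lat → SW at lon 100°, lat 0°.
Square 3, 5: +3·2° lon, +5·1° lat → SW at lon 106°, lat 5°.
Subsquare w=22, a=0: +22·0.0833333° lon, +0·0.0416667° lat → SW at lon 107.833°, lat 5°.
Extended square 7, 2: +7·0.00833333° lon, +2·0.00416667° lat → SW at lon 107.892°, lat 5.00833°.
latitude 5.00833, longitude 107.89167.

5.00833, 107.89167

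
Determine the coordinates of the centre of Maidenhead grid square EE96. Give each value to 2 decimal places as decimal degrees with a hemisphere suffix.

43.50° S, 81.00° W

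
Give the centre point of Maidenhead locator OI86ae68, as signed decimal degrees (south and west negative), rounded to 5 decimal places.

Field O=14, I=8: +14·20° lon, +8·10° lat → SW at lon 100°, lat -10°.
Square 8, 6: +8·2° lon, +6·1° lat → SW at lon 116°, lat -4°.
Subsquare a=0, e=4: +0·0.0833333° lon, +4·0.0416667° lat → SW at lon 116°, lat -3.83333°.
Extended square 6, 8: +6·0.00833333° lon, +8·0.00416667° lat → SW at lon 116.05°, lat -3.8°.
Cell spans 0.00833333° lon × 0.00416667° lat. Centre is SW corner plus half of each.
latitude -3.79792, longitude 116.05417.

-3.79792, 116.05417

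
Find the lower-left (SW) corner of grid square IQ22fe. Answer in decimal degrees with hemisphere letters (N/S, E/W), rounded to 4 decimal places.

72.1667° N, 15.5833° W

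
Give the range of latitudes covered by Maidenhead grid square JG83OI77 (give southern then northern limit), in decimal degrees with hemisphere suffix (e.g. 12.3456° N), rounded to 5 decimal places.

26.63750° S, 26.63333° S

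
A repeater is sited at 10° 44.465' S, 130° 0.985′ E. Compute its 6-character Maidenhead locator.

PH59ag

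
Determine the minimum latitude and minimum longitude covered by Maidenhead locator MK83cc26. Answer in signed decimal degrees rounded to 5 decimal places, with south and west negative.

Field M=12, K=10: +12·20° lon, +10·10° lat → SW at lon 60°, lat 10°.
Square 8, 3: +8·2° lon, +3·1° lat → SW at lon 76°, lat 13°.
Subsquare c=2, c=2: +2·0.0833333° lon, +2·0.0416667° lat → SW at lon 76.1667°, lat 13.0833°.
Extended square 2, 6: +2·0.00833333° lon, +6·0.00416667° lat → SW at lon 76.1833°, lat 13.1083°.
latitude 13.10833, longitude 76.18333.

13.10833, 76.18333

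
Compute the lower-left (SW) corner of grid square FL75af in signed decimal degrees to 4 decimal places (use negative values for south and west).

Field F=5, L=11: +5·20° lon, +11·10° lat → SW at lon -80°, lat 20°.
Square 7, 5: +7·2° lon, +5·1° lat → SW at lon -66°, lat 25°.
Subsquare a=0, f=5: +0·0.0833333° lon, +5·0.0416667° lat → SW at lon -66°, lat 25.2083°.
latitude 25.2083, longitude -66.0000.

25.2083, -66.0000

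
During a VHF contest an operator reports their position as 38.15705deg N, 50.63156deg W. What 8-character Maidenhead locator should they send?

GM48qd47

Offset from 180°W / 90°S: lon 129.36844°, lat 128.15705°.
Field (20°×10°, letters A–R): 129.36844/20 → 6 → G, 128.15705/10 → 12 → M; chars GM.
Square (2°×1°, digits 0–9): 9.36844/2 → 4, 8.15705/1 → 8; chars 48.
Subsquare (5′×2.5′, letters a–x): 1.36844/0.0833333 → 16 → q, 0.15705/0.0416667 → 3 → d; chars qd.
Extended square (30″×15″, digits 0–9): 0.03511/0.00833333 → 4, 0.03205/0.00416667 → 7; chars 47.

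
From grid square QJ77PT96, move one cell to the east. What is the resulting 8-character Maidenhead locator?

QJ77qt06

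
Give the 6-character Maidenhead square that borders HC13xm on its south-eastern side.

HC23al

Longitude subsquare x = 23; +1 → 24, wraps to 0 = a, carry into square.
Longitude square 1; +1 → 2.
Latitude subsquare m = 12; −1 → 11 = l.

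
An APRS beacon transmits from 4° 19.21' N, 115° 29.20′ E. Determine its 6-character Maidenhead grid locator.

Offset from 180°W / 90°S: lon 295.4867°, lat 94.3202°.
Field: lon ⌊295.4867/20⌋ = 14 → O; lat ⌊94.3202/10⌋ = 9 → J.
Square: lon ⌊15.4867/2⌋ = 7; lat ⌊4.3202/1⌋ = 4.
Subsquare: lon ⌊1.4867/0.0833333⌋ = 17 → r; lat ⌊0.3202/0.0416667⌋ = 7 → h.

OJ74rh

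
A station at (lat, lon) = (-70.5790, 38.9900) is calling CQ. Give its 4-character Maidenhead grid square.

KB99

Shift to the Maidenhead origin (180°W, 90°S): lon 218.99, lat 19.42.
Field: 218.99/20 → 10 → K, 19.42/10 → 1 → B; chars KB.
Square: 18.99/2 → 9, 9.42/1 → 9; chars 99.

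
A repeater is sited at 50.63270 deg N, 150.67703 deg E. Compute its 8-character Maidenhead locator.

QO50ip11

Add 180° to longitude and 90° to latitude: 330.67703, 140.63270.
Field: lon ⌊330.67703/20⌋ = 16 → Q; lat ⌊140.63270/10⌋ = 14 → O.
Square: lon ⌊10.67703/2⌋ = 5; lat ⌊0.63270/1⌋ = 0.
Subsquare: lon ⌊0.67703/0.0833333⌋ = 8 → i; lat ⌊0.63270/0.0416667⌋ = 15 → p.
Extended square: lon ⌊0.01036/0.00833333⌋ = 1; lat ⌊0.00770/0.00416667⌋ = 1.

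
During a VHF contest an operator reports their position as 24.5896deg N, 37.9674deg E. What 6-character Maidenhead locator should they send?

KL84xo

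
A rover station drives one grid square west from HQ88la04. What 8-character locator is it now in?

HQ88ka94

Longitude extended square 0; −1 → -1, wraps to 9, carry into subsquare.
Longitude subsquare l = 11; −1 → 10 = k.
The latitude characters are unchanged.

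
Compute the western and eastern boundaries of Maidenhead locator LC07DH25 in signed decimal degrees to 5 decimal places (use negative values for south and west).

40.26667, 40.27500

Field L=11, C=2: +11·20° lon, +2·10° lat → SW at lon 40°, lat -70°.
Square 0, 7: +0·2° lon, +7·1° lat → SW at lon 40°, lat -63°.
Subsquare d=3, h=7: +3·0.0833333° lon, +7·0.0416667° lat → SW at lon 40.25°, lat -62.7083°.
Extended square 2, 5: +2·0.00833333° lon, +5·0.00416667° lat → SW at lon 40.2667°, lat -62.6875°.
Cell spans 0.00833333° lon × 0.00416667° lat.
west 40.26667, east 40.27500.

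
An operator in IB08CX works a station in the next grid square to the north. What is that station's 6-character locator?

IB09ca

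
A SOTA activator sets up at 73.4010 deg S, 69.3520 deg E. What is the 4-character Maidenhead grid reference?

MB46

Offset from 180°W / 90°S: lon 249.35°, lat 16.60°.
Field: lon ⌊249.35/20⌋ = 12 → M; lat ⌊16.60/10⌋ = 1 → B.
Square: lon ⌊9.35/2⌋ = 4; lat ⌊6.60/1⌋ = 6.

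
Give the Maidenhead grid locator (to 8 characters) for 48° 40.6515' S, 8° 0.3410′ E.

Add 180° to longitude and 90° to latitude: 188.00568, 41.32247.
Field: lon ⌊188.00568/20⌋ = 9 → J; lat ⌊41.32247/10⌋ = 4 → E.
Square: lon ⌊8.00568/2⌋ = 4; lat ⌊1.32247/1⌋ = 1.
Subsquare: lon ⌊0.00568/0.0833333⌋ = 0 → a; lat ⌊0.32247/0.0416667⌋ = 7 → h.
Extended square: lon ⌊0.00568/0.00833333⌋ = 0; lat ⌊0.03081/0.00416667⌋ = 7.

JE41ah07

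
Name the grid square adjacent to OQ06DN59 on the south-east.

Longitude extended square 5; +1 → 6.
Latitude extended square 9; −1 → 8.

OQ06dn68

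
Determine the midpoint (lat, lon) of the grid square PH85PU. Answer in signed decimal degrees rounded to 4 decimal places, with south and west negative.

Field P=15, H=7: +15·20° lon, +7·10° lat → SW at lon 120°, lat -20°.
Square 8, 5: +8·2° lon, +5·1° lat → SW at lon 136°, lat -15°.
Subsquare p=15, u=20: +15·0.0833333° lon, +20·0.0416667° lat → SW at lon 137.25°, lat -14.1667°.
Cell spans 0.0833333° lon × 0.0416667° lat. Centre is SW corner plus half of each.
latitude -14.1458, longitude 137.2917.

-14.1458, 137.2917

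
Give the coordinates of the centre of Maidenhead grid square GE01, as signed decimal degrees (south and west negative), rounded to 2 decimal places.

-48.50, -59.00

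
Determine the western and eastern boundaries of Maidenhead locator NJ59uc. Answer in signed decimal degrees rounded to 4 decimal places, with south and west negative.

91.6667, 91.7500

Field N=13, J=9: +13·20° lon, +9·10° lat → SW at lon 80°, lat 0°.
Square 5, 9: +5·2° lon, +9·1° lat → SW at lon 90°, lat 9°.
Subsquare u=20, c=2: +20·0.0833333° lon, +2·0.0416667° lat → SW at lon 91.6667°, lat 9.08333°.
Cell spans 0.0833333° lon × 0.0416667° lat.
west 91.6667, east 91.7500.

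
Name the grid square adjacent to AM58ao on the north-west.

Longitude subsquare a = 0; −1 → -1, wraps to 23 = x, carry into square.
Longitude square 5; −1 → 4.
Latitude subsquare o = 14; +1 → 15 = p.

AM48xp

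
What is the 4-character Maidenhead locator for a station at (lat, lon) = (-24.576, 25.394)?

Offset from 180°W / 90°S: lon 205.39°, lat 65.42°.
Field: lon ⌊205.39/20⌋ = 10 → K; lat ⌊65.42/10⌋ = 6 → G.
Square: lon ⌊5.39/2⌋ = 2; lat ⌊5.42/1⌋ = 5.

KG25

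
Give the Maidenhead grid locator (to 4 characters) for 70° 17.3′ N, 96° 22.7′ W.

Offset from 180°W / 90°S: lon 83.62°, lat 160.29°.
Field: 83.62/20 → 4 → E, 160.29/10 → 16 → Q; chars EQ.
Square: 3.62/2 → 1, 0.29/1 → 0; chars 10.

EQ10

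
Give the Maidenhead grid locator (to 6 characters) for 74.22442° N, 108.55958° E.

OQ44gf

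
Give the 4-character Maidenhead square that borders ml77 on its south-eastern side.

ML86

Longitude square 7; +1 → 8.
Latitude square 7; −1 → 6.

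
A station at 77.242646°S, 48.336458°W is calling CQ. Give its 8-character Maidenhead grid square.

GB52ts91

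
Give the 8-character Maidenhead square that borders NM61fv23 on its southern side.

NM61fv22

Latitude extended square 3; −1 → 2.
The longitude characters are unchanged.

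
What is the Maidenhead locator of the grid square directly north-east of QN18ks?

QN18lt

Longitude subsquare k = 10; +1 → 11 = l.
Latitude subsquare s = 18; +1 → 19 = t.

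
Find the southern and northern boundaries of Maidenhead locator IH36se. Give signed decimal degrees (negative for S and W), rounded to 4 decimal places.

Field I=8, H=7: +8·20° lon, +7·10° lat → SW at lon -20°, lat -20°.
Square 3, 6: +3·2° lon, +6·1° lat → SW at lon -14°, lat -14°.
Subsquare s=18, e=4: +18·0.0833333° lon, +4·0.0416667° lat → SW at lon -12.5°, lat -13.8333°.
Cell spans 0.0833333° lon × 0.0416667° lat.
south -13.8333, north -13.7917.

-13.8333, -13.7917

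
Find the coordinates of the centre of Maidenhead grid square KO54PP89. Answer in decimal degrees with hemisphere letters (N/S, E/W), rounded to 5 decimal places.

54.66458° N, 31.32083° E

Field K=10, O=14: +10·20° lon, +14·10° lat → SW at lon 20°, lat 50°.
Square 5, 4: +5·2° lon, +4·1° lat → SW at lon 30°, lat 54°.
Subsquare p=15, p=15: +15·0.0833333° lon, +15·0.0416667° lat → SW at lon 31.25°, lat 54.625°.
Extended square 8, 9: +8·0.00833333° lon, +9·0.00416667° lat → SW at lon 31.3167°, lat 54.6625°.
Cell spans 0.00833333° lon × 0.00416667° lat. Centre is SW corner plus half of each.
latitude 54.66458° N, longitude 31.32083° E.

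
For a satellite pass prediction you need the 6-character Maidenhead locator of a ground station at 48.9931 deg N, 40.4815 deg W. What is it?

GN98sx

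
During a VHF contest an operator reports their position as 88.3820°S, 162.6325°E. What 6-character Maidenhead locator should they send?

RA11ho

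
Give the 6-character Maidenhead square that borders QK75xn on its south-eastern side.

QK85am

Longitude subsquare x = 23; +1 → 24, wraps to 0 = a, carry into square.
Longitude square 7; +1 → 8.
Latitude subsquare n = 13; −1 → 12 = m.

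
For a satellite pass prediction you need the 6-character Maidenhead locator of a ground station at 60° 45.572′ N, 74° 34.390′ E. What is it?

Shift to the Maidenhead origin (180°W, 90°S): lon 254.5732, lat 150.7595.
Field (20°×10°, letters A–R): 254.5732/20 → 12 → M, 150.7595/10 → 15 → P; chars MP.
Square (2°×1°, digits 0–9): 14.5732/2 → 7, 0.7595/1 → 0; chars 70.
Subsquare (5′×2.5′, letters a–x): 0.5732/0.0833333 → 6 → g, 0.7595/0.0416667 → 18 → s; chars gs.

MP70gs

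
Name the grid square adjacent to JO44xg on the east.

JO54ag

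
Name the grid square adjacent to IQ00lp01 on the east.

Longitude extended square 0; +1 → 1.
The latitude characters are unchanged.

IQ00lp11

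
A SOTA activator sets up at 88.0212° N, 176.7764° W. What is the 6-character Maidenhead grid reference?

AR18oa

Offset from 180°W / 90°S: lon 3.2236°, lat 178.0212°.
Field: 3.2236/20 → 0 → A, 178.0212/10 → 17 → R; chars AR.
Square: 3.2236/2 → 1, 8.0212/1 → 8; chars 18.
Subsquare: 1.2236/0.0833333 → 14 → o, 0.0212/0.0416667 → 0 → a; chars oa.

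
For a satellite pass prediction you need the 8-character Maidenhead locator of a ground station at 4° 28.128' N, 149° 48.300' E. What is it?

QJ44vl62

Add 180° to longitude and 90° to latitude: 329.80500, 94.46880.
Field: lon ⌊329.80500/20⌋ = 16 → Q; lat ⌊94.46880/10⌋ = 9 → J.
Square: lon ⌊9.80500/2⌋ = 4; lat ⌊4.46880/1⌋ = 4.
Subsquare: lon ⌊1.80500/0.0833333⌋ = 21 → v; lat ⌊0.46880/0.0416667⌋ = 11 → l.
Extended square: lon ⌊0.05500/0.00833333⌋ = 6; lat ⌊0.01047/0.00416667⌋ = 2.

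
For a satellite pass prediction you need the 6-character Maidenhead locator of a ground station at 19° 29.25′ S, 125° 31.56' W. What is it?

Offset from 180°W / 90°S: lon 54.4740°, lat 70.5125°.
Field: lon ⌊54.4740/20⌋ = 2 → C; lat ⌊70.5125/10⌋ = 7 → H.
Square: lon ⌊14.4740/2⌋ = 7; lat ⌊0.5125/1⌋ = 0.
Subsquare: lon ⌊0.4740/0.0833333⌋ = 5 → f; lat ⌊0.5125/0.0416667⌋ = 12 → m.

CH70fm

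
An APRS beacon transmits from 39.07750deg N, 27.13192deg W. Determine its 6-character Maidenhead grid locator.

HM69kb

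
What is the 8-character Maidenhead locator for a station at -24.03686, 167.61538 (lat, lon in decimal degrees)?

RG35tx31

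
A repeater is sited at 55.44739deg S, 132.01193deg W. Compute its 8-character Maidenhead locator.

CD34xn82

Shift to the Maidenhead origin (180°W, 90°S): lon 47.98807, lat 34.55261.
Field: lon ⌊47.98807/20⌋ = 2 → C; lat ⌊34.55261/10⌋ = 3 → D.
Square: lon ⌊7.98807/2⌋ = 3; lat ⌊4.55261/1⌋ = 4.
Subsquare: lon ⌊1.98807/0.0833333⌋ = 23 → x; lat ⌊0.55261/0.0416667⌋ = 13 → n.
Extended square: lon ⌊0.07140/0.00833333⌋ = 8; lat ⌊0.01094/0.00416667⌋ = 2.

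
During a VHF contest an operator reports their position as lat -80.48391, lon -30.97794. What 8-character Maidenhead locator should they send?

HA49mm23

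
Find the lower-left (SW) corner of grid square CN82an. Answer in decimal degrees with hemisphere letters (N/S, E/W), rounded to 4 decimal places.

Field C=2, N=13: +2·20° lon, +13·10° lat → SW at lon -140°, lat 40°.
Square 8, 2: +8·2° lon, +2·1° lat → SW at lon -124°, lat 42°.
Subsquare a=0, n=13: +0·0.0833333° lon, +13·0.0416667° lat → SW at lon -124°, lat 42.5417°.
latitude 42.5417° N, longitude 124.0000° W.

42.5417° N, 124.0000° W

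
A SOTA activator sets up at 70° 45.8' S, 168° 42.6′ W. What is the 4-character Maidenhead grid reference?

AB59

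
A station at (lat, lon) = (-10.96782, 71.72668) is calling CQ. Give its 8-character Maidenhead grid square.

Offset from 180°W / 90°S: lon 251.72668°, lat 79.03218°.
Field: 251.72668/20 → 12 → M, 79.03218/10 → 7 → H; chars MH.
Square: 11.72668/2 → 5, 9.03218/1 → 9; chars 59.
Subsquare: 1.72668/0.0833333 → 20 → u, 0.03218/0.0416667 → 0 → a; chars ua.
Extended square: 0.06001/0.00833333 → 7, 0.03218/0.00416667 → 7; chars 77.

MH59ua77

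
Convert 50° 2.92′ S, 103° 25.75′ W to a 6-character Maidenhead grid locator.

DD89gw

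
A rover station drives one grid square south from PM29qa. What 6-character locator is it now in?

Latitude subsquare a = 0; −1 → -1, wraps to 23 = x, carry into square.
Latitude square 9; −1 → 8.
The longitude characters are unchanged.

PM28qx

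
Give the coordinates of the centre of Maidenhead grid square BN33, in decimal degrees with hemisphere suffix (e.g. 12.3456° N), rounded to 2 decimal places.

Field B=1, N=13: +1·20° lon, +13·10° lat → SW at lon -160°, lat 40°.
Square 3, 3: +3·2° lon, +3·1° lat → SW at lon -154°, lat 43°.
Cell spans 2° lon × 1° lat. Centre is SW corner plus half of each.
latitude 43.50° N, longitude 153.00° W.

43.50° N, 153.00° W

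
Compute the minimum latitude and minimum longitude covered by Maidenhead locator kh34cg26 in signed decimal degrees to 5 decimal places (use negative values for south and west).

-15.72500, 26.18333

Field K=10, H=7: +10·20° lon, +7·10° lat → SW at lon 20°, lat -20°.
Square 3, 4: +3·2° lon, +4·1° lat → SW at lon 26°, lat -16°.
Subsquare c=2, g=6: +2·0.0833333° lon, +6·0.0416667° lat → SW at lon 26.1667°, lat -15.75°.
Extended square 2, 6: +2·0.00833333° lon, +6·0.00416667° lat → SW at lon 26.1833°, lat -15.725°.
latitude -15.72500, longitude 26.18333.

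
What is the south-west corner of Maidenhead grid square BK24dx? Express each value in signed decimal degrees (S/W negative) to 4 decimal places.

Field B=1, K=10: +1·20° lon, +10·10° lat → SW at lon -160°, lat 10°.
Square 2, 4: +2·2° lon, +4·1° lat → SW at lon -156°, lat 14°.
Subsquare d=3, x=23: +3·0.0833333° lon, +23·0.0416667° lat → SW at lon -155.75°, lat 14.9583°.
latitude 14.9583, longitude -155.7500.

14.9583, -155.7500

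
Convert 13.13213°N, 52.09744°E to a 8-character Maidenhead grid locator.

LK63bd11

Add 180° to longitude and 90° to latitude: 232.09744, 103.13213.
Field: lon ⌊232.09744/20⌋ = 11 → L; lat ⌊103.13213/10⌋ = 10 → K.
Square: lon ⌊12.09744/2⌋ = 6; lat ⌊3.13213/1⌋ = 3.
Subsquare: lon ⌊0.09744/0.0833333⌋ = 1 → b; lat ⌊0.13213/0.0416667⌋ = 3 → d.
Extended square: lon ⌊0.01411/0.00833333⌋ = 1; lat ⌊0.00713/0.00416667⌋ = 1.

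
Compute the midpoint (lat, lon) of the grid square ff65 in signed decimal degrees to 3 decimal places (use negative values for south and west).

-34.500, -67.000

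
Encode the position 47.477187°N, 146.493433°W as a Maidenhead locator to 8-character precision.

BN67sl04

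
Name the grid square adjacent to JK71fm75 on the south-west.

JK71fm64

Longitude extended square 7; −1 → 6.
Latitude extended square 5; −1 → 4.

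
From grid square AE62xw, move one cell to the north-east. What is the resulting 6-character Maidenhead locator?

AE72ax

Longitude subsquare x = 23; +1 → 24, wraps to 0 = a, carry into square.
Longitude square 6; +1 → 7.
Latitude subsquare w = 22; +1 → 23 = x.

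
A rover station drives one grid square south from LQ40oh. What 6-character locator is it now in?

LQ40og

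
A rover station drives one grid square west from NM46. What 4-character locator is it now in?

NM36

Longitude square 4; −1 → 3.
The latitude characters are unchanged.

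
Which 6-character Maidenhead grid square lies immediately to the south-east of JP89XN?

Longitude subsquare x = 23; +1 → 24, wraps to 0 = a, carry into square.
Longitude square 8; +1 → 9.
Latitude subsquare n = 13; −1 → 12 = m.

JP99am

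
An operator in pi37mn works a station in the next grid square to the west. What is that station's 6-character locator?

PI37ln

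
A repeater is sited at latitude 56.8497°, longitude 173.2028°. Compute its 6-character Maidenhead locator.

RO66ou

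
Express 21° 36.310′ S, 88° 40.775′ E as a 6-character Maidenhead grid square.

Add 180° to longitude and 90° to latitude: 268.6796, 68.3948.
Field: lon ⌊268.6796/20⌋ = 13 → N; lat ⌊68.3948/10⌋ = 6 → G.
Square: lon ⌊8.6796/2⌋ = 4; lat ⌊8.3948/1⌋ = 8.
Subsquare: lon ⌊0.6796/0.0833333⌋ = 8 → i; lat ⌊0.3948/0.0416667⌋ = 9 → j.

NG48ij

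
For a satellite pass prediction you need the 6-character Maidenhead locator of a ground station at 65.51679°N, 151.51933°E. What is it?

Add 180° to longitude and 90° to latitude: 331.5193, 155.5168.
Field: 331.5193/20 → 16 → Q, 155.5168/10 → 15 → P; chars QP.
Square: 11.5193/2 → 5, 5.5168/1 → 5; chars 55.
Subsquare: 1.5193/0.0833333 → 18 → s, 0.5168/0.0416667 → 12 → m; chars sm.

QP55sm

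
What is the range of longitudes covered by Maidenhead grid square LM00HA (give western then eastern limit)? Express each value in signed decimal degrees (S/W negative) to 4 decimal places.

40.5833, 40.6667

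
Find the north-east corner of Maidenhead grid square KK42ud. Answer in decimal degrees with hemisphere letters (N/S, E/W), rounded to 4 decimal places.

Field K=10, K=10: +10·20° lon, +10·10° lat → SW at lon 20°, lat 10°.
Square 4, 2: +4·2° lon, +2·1° lat → SW at lon 28°, lat 12°.
Subsquare u=20, d=3: +20·0.0833333° lon, +3·0.0416667° lat → SW at lon 29.6667°, lat 12.125°.
Cell spans 0.0833333° lon × 0.0416667° lat. NE corner is SW corner plus one full cell.
latitude 12.1667° N, longitude 29.7500° E.

12.1667° N, 29.7500° E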